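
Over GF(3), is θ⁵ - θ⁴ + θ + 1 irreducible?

Yes

Write f(θ) = θ⁵ - θ⁴ + θ + 1.
Check for roots in GF(3): f(0) = 1; f(1) = 2; f(2) = 1.
No roots, so no linear factors.
Monic irreducibles of degree 2 over GF(3): θ² + 1, θ² + θ - 1, θ² - θ - 1.
None of them divide f (all give nonzero remainder).
No irreducible factor of degree ≤ 2 exists, so f is irreducible over GF(3).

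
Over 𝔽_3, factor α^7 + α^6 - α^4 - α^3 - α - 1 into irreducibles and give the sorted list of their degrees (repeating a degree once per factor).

1, 2, 2, 2

Write g(α) = α^7 + α^6 - α^4 - α^3 - α - 1.
Roots in 𝔽_3: g(0) = 2; g(1) = 1; g(2) = 0 → root.
Linear factors from roots: (α + 1).
Complete factorization: g(α) = (α + 1)·(α^2 - α - 1)^3.
Factor degrees with multiplicity: 1 + 2 + 2 + 2 = 7.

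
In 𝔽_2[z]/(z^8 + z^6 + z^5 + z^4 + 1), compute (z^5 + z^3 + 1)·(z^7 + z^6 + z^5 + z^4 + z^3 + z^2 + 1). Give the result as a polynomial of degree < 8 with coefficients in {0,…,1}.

z^7 + z^4 + z^3

Multiply in 𝔽_2[z]: (z^5 + z^3 + 1)·(z^7 + z^6 + z^5 + z^4 + z^3 + z^2 + 1) = z^12 + z^11 + z^7 + z^5 + z^4 + z^2 + 1.
Reduce using z^8 ≡ z^6 + z^5 + z^4 + 1 (mod z^8 + z^6 + z^5 + z^4 + 1).
Reduced: z^7 + z^4 + z^3.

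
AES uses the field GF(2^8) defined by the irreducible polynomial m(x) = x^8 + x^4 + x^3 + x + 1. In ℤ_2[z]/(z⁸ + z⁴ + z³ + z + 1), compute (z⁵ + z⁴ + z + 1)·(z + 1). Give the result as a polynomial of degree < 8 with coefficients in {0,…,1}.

Multiply in ℤ_2[z]: (z⁵ + z⁴ + z + 1)·(z + 1) = z⁶ + z⁴ + z² + 1.
Reduced: z⁶ + z⁴ + z² + 1.

z^6 + z^4 + z^2 + 1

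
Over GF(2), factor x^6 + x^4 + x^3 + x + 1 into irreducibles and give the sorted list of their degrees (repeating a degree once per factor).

6

Write f(x) = x^6 + x^4 + x^3 + x + 1.
Roots in GF(2): f(0) = 1; f(1) = 1.
Complete factorization: f(x) = (x^6 + x^4 + x^3 + x + 1).
Factor degrees with multiplicity: 6 = 6.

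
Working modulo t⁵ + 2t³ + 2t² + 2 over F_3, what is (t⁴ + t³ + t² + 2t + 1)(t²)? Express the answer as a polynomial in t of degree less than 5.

2t^4 + t^3 + 2t^2 + t + 1

Multiply in F_3[t]: (t⁴ + t³ + t² + 2t + 1)·(t²) = t⁶ + t⁵ + t⁴ + 2t³ + t².
Reduce using t⁵ ≡ t³ + t² + 1 (mod t⁵ + 2t³ + 2t² + 2).
Reduced: 2t⁴ + t³ + 2t² + t + 1.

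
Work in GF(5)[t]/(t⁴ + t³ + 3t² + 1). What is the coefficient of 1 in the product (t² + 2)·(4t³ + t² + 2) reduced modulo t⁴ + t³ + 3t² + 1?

2

Multiply in GF(5)[t]: (t² + 2)·(4t³ + t² + 2) = 4t⁵ + t⁴ + 3t³ + 4t² + 4.
Reduce using t⁴ ≡ 4t³ + 2t² + 4 (mod t⁴ + t³ + 3t² + 1).
Reduced: 4t³ + 3t² + t + 2.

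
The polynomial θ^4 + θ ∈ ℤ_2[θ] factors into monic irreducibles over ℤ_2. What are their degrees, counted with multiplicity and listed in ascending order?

Write g(θ) = θ^4 + θ.
Roots in ℤ_2: g(0) = 0 → root; g(1) = 0 → root.
Linear factors from roots: (θ), (θ + 1).
Complete factorization: g(θ) = (θ)·(θ + 1)·(θ^2 + θ + 1).
Factor degrees with multiplicity: 1 + 1 + 2 = 4.

1, 1, 2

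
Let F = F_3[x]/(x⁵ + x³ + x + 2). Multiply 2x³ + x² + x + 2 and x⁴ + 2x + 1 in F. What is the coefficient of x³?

0

Multiply in F_3[x]: (2x³ + x² + x + 2)·(x⁴ + 2x + 1) = 2x⁷ + x⁶ + x⁵ + x³ + 2x + 2.
Reduce using x⁵ ≡ 2x³ + 2x + 1 (mod x⁵ + x³ + x + 2).
Reduced: 2x⁴ + x² + x + 1.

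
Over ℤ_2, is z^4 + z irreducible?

Write g(z) = z^4 + z.
Check for roots in ℤ_2: g(0) = 0 → root; g(1) = 0 → root.
g(0) = 0, so (z) divides g(z); g is reducible.

No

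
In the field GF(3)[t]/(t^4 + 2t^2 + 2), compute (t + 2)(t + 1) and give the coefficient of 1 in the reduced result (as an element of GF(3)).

2

Multiply in GF(3)[t]: (t + 2)·(t + 1) = t^2 + 2.
Reduced: t^2 + 2.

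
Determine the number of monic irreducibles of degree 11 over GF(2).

The number of monic irreducibles of degree 11 over GF(2) is (1/11)·Σ_{d∣11} μ(11/d) 2^d.
Divisors of 11: 1, 11; μ(11/d) for each: -1, 1.
Σ = − 2^1 + 2^11 = 2046.
N = 2046/11 = 186.

186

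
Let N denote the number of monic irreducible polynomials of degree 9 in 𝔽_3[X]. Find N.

2184

By the necklace-counting formula, N_3(9) = (1/9) Σ_{d|9} μ(9/d)·3^d.
Divisors of 9: 1, 3, 9; μ(9/d) for each: 0, -1, 1.
Σ = − 3^3 + 3^9 = 19656.
N = 19656/9 = 2184.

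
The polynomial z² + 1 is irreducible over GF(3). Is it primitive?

No

Write f(z) = z² + 1.
|GF(3^2)^×| = 3^2 − 1 = 8. Prime factorization: 8 = 2^3.
f is primitive ⇔ z has order 8 in GF(3)[z]/(f), i.e. z^(8/q) ≠ 1 for each prime q | 8.
z^(4) mod f = 1
Since z^(4) = 1, the order of z divides 4 < 8; not primitive.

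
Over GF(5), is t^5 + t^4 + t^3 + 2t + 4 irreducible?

Yes

Write g(t) = t^5 + t^4 + t^3 + 2t + 4.
Check for roots in GF(5): g(0) = 4; g(1) = 4; g(2) = 4; g(3) = 1; g(4) = 1.
No roots, so no linear factors.
Degree-2 irreducible divisors: test the 10 monic irreducibles of degree 2 over GF(5).
None of them divide g (all give nonzero remainder).
No irreducible factor of degree ≤ 2 exists, so g is irreducible over GF(5).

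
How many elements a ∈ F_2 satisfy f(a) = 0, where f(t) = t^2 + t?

Evaluate at each of the 2 elements of F_2:
f(0) = 0 → root; f(1) = 0 → root.
Roots: {0, 1}.

2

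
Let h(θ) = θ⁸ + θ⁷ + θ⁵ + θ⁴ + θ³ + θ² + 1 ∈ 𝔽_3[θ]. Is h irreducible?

Yes

Check for roots in 𝔽_3: h(0) = 1; h(1) = 1; h(2) = 1.
No roots, so no linear factors.
Monic irreducibles of degree 2 over GF(3): θ² + 1, θ² + θ + 2, θ² + 2θ + 2.
None of them divide h (all give nonzero remainder).
Degree-3 irreducible divisors: test the 8 monic irreducibles of degree 3 over GF(3).
None of them divide h (all give nonzero remainder).
Degree-4 irreducible divisors: test the 18 monic irreducibles of degree 4 over GF(3).
None of them divide h (all give nonzero remainder).
No irreducible factor of degree ≤ 4 exists, so h is irreducible over GF(3).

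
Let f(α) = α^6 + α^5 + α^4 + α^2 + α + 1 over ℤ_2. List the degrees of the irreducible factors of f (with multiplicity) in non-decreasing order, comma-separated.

1, 1, 1, 1, 2

Roots in ℤ_2: f(0) = 1; f(1) = 0 → root.
Linear factors from roots: (α + 1).
Complete factorization: f(α) = (α + 1)^4·(α^2 + α + 1).
Factor degrees with multiplicity: 1 + 1 + 1 + 1 + 2 = 6.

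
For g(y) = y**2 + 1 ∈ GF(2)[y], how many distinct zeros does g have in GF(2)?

1

Evaluate at each of the 2 elements of GF(2):
g(0) = 1; g(1) = 0 → root.
Roots: {1}.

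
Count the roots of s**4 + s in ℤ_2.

Write P(s) = s**4 + s.
Evaluate at each of the 2 elements of ℤ_2:
P(0) = 0 → root; P(1) = 0 → root.
Roots: {0, 1}.

2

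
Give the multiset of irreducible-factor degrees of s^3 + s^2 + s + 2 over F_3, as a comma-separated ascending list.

3

Write g(s) = s^3 + s^2 + s + 2.
Roots in F_3: g(0) = 2; g(1) = 2; g(2) = 1.
Complete factorization: g(s) = (s^3 + s^2 + s + 2).
Factor degrees with multiplicity: 3 = 3.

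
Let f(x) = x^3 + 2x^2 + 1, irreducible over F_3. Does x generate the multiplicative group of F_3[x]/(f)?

|GF(3^3)^×| = 3^3 − 1 = 26. Prime factorization: 26 = 2·13.
f is primitive ⇔ x has order 26 in GF(3)[x]/(f), i.e. x^(26/q) ≠ 1 for each prime q | 26.
x^(13) mod f = 2.
x^(2) mod f = x^2.
None equal 1, so x has full order 26; f is primitive.

Yes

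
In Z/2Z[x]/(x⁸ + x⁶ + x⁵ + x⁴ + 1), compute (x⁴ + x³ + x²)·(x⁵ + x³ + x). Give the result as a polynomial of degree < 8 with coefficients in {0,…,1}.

Multiply in Z/2Z[x]: (x⁴ + x³ + x²)·(x⁵ + x³ + x) = x⁹ + x⁸ + x⁶ + x⁴ + x³.
Reduce using x⁸ ≡ x⁶ + x⁵ + x⁴ + 1 (mod x⁸ + x⁶ + x⁵ + x⁴ + 1).
Reduced: x⁷ + x⁶ + x³ + x + 1.

x^7 + x^6 + x^3 + x + 1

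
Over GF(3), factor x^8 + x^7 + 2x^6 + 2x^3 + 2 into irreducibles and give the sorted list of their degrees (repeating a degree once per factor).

8

Write g(x) = x^8 + x^7 + 2x^6 + 2x^3 + 2.
Roots in GF(3): g(0) = 2; g(1) = 2; g(2) = 2.
Complete factorization: g(x) = (x^8 + x^7 + 2x^6 + 2x^3 + 2).
Factor degrees with multiplicity: 8 = 8.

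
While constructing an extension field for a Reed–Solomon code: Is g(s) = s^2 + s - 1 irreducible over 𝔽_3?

Yes

Check for roots in 𝔽_3: g(0) = 2; g(1) = 1; g(2) = 2.
No roots. A degree-2 polynomial over a field with no linear factor is irreducible.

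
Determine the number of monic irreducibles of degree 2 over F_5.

10

Gauss's count: N_{5}(2) = (1/2) Σ_{d|2} μ(2/d)·5^d.
Divisors of 2: 1, 2; μ(2/d) for each: -1, 1.
Σ = − 5^1 + 5^2 = 20.
N = 20/2 = 10.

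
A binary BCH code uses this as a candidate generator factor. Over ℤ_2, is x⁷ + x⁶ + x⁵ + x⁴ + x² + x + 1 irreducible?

Write m(x) = x⁷ + x⁶ + x⁵ + x⁴ + x² + x + 1.
Check for roots in ℤ_2: m(0) = 1; m(1) = 1.
No roots, so no linear factors.
Monic irreducibles of degree 2 over GF(2): x² + x + 1.
None of them divide m (all give nonzero remainder).
Monic irreducibles of degree 3 over GF(2): x³ + x + 1, x³ + x² + 1.
None of them divide m (all give nonzero remainder).
No irreducible factor of degree ≤ 3 exists, so m is irreducible over GF(2).

Yes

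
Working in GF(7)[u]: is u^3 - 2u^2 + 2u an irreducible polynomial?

Write P(u) = u^3 - 2u^2 + 2u.
Check for roots in GF(7): P(0) = 0 → root; P(1) = 1; P(2) = 4; P(3) = 1; P(4) = 5; P(5) = 1; P(6) = 2.
P(0) = 0, so (u) divides P(u); P is reducible.

No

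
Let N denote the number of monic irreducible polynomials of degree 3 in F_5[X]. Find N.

40

Gauss's count: N_{5}(3) = (1/3) Σ_{d|3} μ(3/d)·5^d.
Divisors of 3: 1, 3; μ(3/d) for each: -1, 1.
Σ = − 5^1 + 5^3 = 120.
N = 120/3 = 40.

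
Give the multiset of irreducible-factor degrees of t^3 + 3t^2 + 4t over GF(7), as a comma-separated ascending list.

1, 1, 1

Write h(t) = t^3 + 3t^2 + 4t.
Linear factors from roots: (t), (t + 5).
Complete factorization: h(t) = (t)·(t + 5)^2.
Factor degrees with multiplicity: 1 + 1 + 1 = 3.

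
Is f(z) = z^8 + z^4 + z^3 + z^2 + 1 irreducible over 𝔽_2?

Check for roots in 𝔽_2: f(0) = 1; f(1) = 1.
No roots, so no linear factors.
Monic irreducibles of degree 2 over GF(2): z^2 + z + 1.
None of them divide f (all give nonzero remainder).
Monic irreducibles of degree 3 over GF(2): z^3 + z + 1, z^3 + z^2 + 1.
None of them divide f (all give nonzero remainder).
Monic irreducibles of degree 4 over GF(2): z^4 + z + 1, z^4 + z^3 + 1, z^4 + z^3 + z^2 + z + 1.
None of them divide f (all give nonzero remainder).
No irreducible factor of degree ≤ 4 exists, so f is irreducible over GF(2).

Yes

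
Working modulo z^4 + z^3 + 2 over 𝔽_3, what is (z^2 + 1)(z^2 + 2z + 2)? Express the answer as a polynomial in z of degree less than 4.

z^3 + 2z

Multiply in 𝔽_3[z]: (z^2 + 1)·(z^2 + 2z + 2) = z^4 + 2z^3 + 2z + 2.
Reduce using z^4 ≡ 2z^3 + 1 (mod z^4 + z^3 + 2).
Reduced: z^3 + 2z.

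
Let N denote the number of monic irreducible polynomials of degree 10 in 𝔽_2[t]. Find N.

99

The number of monic irreducibles of degree 10 over GF(2) is (1/10)·Σ_{d∣10} μ(10/d) 2^d.
Divisors of 10: 1, 2, 5, 10; μ(10/d) for each: 1, -1, -1, 1.
Σ = 2^1 − 2^2 − 2^5 + 2^10 = 990.
N = 990/10 = 99.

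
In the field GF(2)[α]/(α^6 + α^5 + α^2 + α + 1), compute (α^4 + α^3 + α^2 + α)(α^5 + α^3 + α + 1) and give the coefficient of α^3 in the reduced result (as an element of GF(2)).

Multiply in GF(2)[α]: (α^4 + α^3 + α^2 + α)·(α^5 + α^3 + α + 1) = α^9 + α^8 + α^4 + α.
Reduce using α^6 ≡ α^5 + α^2 + α + 1 (mod α^6 + α^5 + α^2 + α + 1).
Reduced: α^5 + α^3 + α.

1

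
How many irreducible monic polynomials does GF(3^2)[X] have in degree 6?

88440

x^(9^6) − x is the product of all monic irreducibles of degree dividing 6; Möbius inversion gives N = (1/6) Σ μ(6/d)·9^d.
Divisors of 6: 1, 2, 3, 6; μ(6/d) for each: 1, -1, -1, 1.
Σ = 9^1 − 9^2 − 9^3 + 9^6 = 530640.
N = 530640/6 = 88440.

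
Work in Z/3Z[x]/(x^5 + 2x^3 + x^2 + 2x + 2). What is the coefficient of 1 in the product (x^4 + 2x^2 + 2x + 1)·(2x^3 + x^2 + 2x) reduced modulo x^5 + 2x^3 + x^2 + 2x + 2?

Multiply in Z/3Z[x]: (x^4 + 2x^2 + 2x + 1)·(2x^3 + x^2 + 2x) = 2x^7 + x^6 + 2x^3 + 2x^2 + 2x.
Reduce using x^5 ≡ x^3 + 2x^2 + x + 1 (mod x^5 + 2x^3 + x^2 + 2x + 2).
Reduced: 2x^4 + 2x^3 + 2x + 2.

2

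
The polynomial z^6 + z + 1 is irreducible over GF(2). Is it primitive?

Yes

Write f(z) = z^6 + z + 1.
|GF(2^6)^×| = 2^6 − 1 = 63. Prime factorization: 63 = 3^2·7.
f is primitive ⇔ z has order 63 in GF(2)[z]/(f), i.e. z^(63/q) ≠ 1 for each prime q | 63.
z^(21) mod f = z^5 + z^4 + z^3 + z + 1.
z^(9) mod f = z^4 + z^3.
None equal 1, so z has full order 63; f is primitive.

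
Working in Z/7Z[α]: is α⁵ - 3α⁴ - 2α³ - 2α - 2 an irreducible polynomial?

Yes

Write f(α) = α⁵ - 3α⁴ - 2α³ - 2α - 2.
Check for roots in Z/7Z: f(0) = 5; f(1) = 6; f(2) = 4; f(3) = 1; f(4) = 6; f(5) = 1; f(6) = 5.
No roots, so no linear factors.
Degree-2 irreducible divisors: test the 21 monic irreducibles of degree 2 over GF(7).
None of them divide f (all give nonzero remainder).
No irreducible factor of degree ≤ 2 exists, so f is irreducible over GF(7).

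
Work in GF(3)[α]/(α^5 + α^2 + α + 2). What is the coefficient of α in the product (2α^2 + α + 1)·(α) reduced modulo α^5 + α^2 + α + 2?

Multiply in GF(3)[α]: (2α^2 + α + 1)·(α) = 2α^3 + α^2 + α.
Reduced: 2α^3 + α^2 + α.

1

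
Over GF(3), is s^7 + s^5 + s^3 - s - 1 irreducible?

No

Write h(s) = s^7 + s^5 + s^3 - s - 1.
Check for roots in GF(3): h(0) = 2; h(1) = 1; h(2) = 0 → root.
h(2) = 0, so (s − 2) divides h(s); h is reducible.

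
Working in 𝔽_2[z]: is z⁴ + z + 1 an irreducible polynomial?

Yes

Write m(z) = z⁴ + z + 1.
Check for roots in 𝔽_2: m(0) = 1; m(1) = 1.
No roots, so no linear factors.
Monic irreducibles of degree 2 over GF(2): z² + z + 1.
None of them divide m (all give nonzero remainder).
No irreducible factor of degree ≤ 2 exists, so m is irreducible over GF(2).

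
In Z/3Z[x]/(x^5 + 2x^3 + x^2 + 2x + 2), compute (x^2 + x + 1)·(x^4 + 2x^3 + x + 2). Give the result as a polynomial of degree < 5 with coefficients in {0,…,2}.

Multiply in Z/3Z[x]: (x^2 + x + 1)·(x^4 + 2x^3 + x + 2) = x^6 + 2.
Reduce using x^5 ≡ x^3 + 2x^2 + x + 1 (mod x^5 + 2x^3 + x^2 + 2x + 2).
Reduced: x^4 + 2x^3 + x^2 + x + 2.

x^4 + 2x^3 + x^2 + x + 2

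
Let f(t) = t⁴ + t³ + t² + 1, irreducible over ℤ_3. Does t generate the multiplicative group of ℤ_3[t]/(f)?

No

|GF(3^4)^×| = 3^4 − 1 = 80. Prime factorization: 80 = 2^4·5.
f is primitive ⇔ t has order 80 in GF(3)[t]/(f), i.e. t^(80/q) ≠ 1 for each prime q | 80.
t^(40) mod f = 1
t^(16) mod f = 2t³ + t² + t.
Since t^(40) = 1, the order of t divides 40 < 80; not primitive.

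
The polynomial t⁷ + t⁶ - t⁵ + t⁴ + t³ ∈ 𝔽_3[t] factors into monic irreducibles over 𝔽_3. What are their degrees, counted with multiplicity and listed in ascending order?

Write h(t) = t⁷ + t⁶ - t⁵ + t⁴ + t³.
Roots in 𝔽_3: h(0) = 0 → root; h(1) = 0 → root; h(2) = 1.
Linear factors from roots: (t), (t - 1).
Complete factorization: h(t) = (t - 1)^2·(t)^3·(t² + 1).
Factor degrees with multiplicity: 1 + 1 + 1 + 1 + 1 + 2 = 7.

1, 1, 1, 1, 1, 2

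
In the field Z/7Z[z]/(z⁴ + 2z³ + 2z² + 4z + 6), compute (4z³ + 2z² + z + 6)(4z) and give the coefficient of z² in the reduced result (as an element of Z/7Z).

Multiply in Z/7Z[z]: (4z³ + 2z² + z + 6)·(4z) = 2z⁴ + z³ + 4z² + 3z.
Reduce using z⁴ ≡ 5z³ + 5z² + 3z + 1 (mod z⁴ + 2z³ + 2z² + 4z + 6).
Reduced: 4z³ + 2z + 2.

0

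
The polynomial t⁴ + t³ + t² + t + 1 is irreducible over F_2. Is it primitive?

Write f(t) = t⁴ + t³ + t² + t + 1.
|GF(2^4)^×| = 2^4 − 1 = 15. Prime factorization: 15 = 3·5.
f is primitive ⇔ t has order 15 in GF(2)[t]/(f), i.e. t^(15/q) ≠ 1 for each prime q | 15.
t^(5) mod f = 1
t^(3) mod f = t³.
Since t^(5) = 1, the order of t divides 5 < 15; not primitive.

No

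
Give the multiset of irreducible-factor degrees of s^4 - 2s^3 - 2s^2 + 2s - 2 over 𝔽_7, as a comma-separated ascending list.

Write h(s) = s^4 - 2s^3 - 2s^2 + 2s - 2.
Complete factorization: h(s) = (s^4 - 2s^3 - 2s^2 + 2s - 2).
Factor degrees with multiplicity: 4 = 4.

4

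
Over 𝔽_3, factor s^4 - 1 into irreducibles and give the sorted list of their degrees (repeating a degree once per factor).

Write h(s) = s^4 - 1.
Roots in 𝔽_3: h(0) = 2; h(1) = 0 → root; h(2) = 0 → root.
Linear factors from roots: (s - 1), (s + 1).
Complete factorization: h(s) = (s + 1)·(s - 1)·(s^2 + 1).
Factor degrees with multiplicity: 1 + 1 + 2 = 4.

1, 1, 2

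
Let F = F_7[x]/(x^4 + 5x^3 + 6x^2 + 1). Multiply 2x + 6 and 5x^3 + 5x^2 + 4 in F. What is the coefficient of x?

1

Multiply in F_7[x]: (2x + 6)·(5x^3 + 5x^2 + 4) = 3x^4 + 5x^3 + 2x^2 + x + 3.
Reduce using x^4 ≡ 2x^3 + x^2 + 6 (mod x^4 + 5x^3 + 6x^2 + 1).
Reduced: 4x^3 + 5x^2 + x.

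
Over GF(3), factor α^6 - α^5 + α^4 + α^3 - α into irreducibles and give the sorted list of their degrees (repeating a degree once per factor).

Write h(α) = α^6 - α^5 + α^4 + α^3 - α.
Roots in GF(3): h(0) = 0 → root; h(1) = 1; h(2) = 0 → root.
Linear factors from roots: (α), (α + 1).
Complete factorization: h(α) = (α)·(α + 1)·(α^2 + 1)·(α^2 + α - 1).
Factor degrees with multiplicity: 1 + 1 + 2 + 2 = 6.

1, 1, 2, 2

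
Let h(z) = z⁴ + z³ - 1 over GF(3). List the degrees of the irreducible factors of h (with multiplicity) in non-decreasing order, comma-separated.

Roots in GF(3): h(0) = 2; h(1) = 1; h(2) = 2.
Complete factorization: h(z) = (z⁴ + z³ - 1).
Factor degrees with multiplicity: 4 = 4.

4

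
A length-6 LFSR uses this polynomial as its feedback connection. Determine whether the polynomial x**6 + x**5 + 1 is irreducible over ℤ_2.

Yes

Write f(x) = x**6 + x**5 + 1.
Check for roots in ℤ_2: f(0) = 1; f(1) = 1.
No roots, so no linear factors.
Monic irreducibles of degree 2 over GF(2): x**2 + x + 1.
None of them divide f (all give nonzero remainder).
Monic irreducibles of degree 3 over GF(2): x**3 + x + 1, x**3 + x**2 + 1.
None of them divide f (all give nonzero remainder).
No irreducible factor of degree ≤ 3 exists, so f is irreducible over GF(2).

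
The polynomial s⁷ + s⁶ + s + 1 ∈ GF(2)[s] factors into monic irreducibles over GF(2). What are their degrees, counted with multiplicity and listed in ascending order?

1, 1, 1, 2, 2

Write g(s) = s⁷ + s⁶ + s + 1.
Roots in GF(2): g(0) = 1; g(1) = 0 → root.
Linear factors from roots: (s + 1).
Complete factorization: g(s) = (s + 1)^3·(s² + s + 1)^2.
Factor degrees with multiplicity: 1 + 1 + 1 + 2 + 2 = 7.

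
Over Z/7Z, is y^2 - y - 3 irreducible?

Write m(y) = y^2 - y - 3.
Check for roots in Z/7Z: m(0) = 4; m(1) = 4; m(2) = 6; m(3) = 3; m(4) = 2; m(5) = 3; m(6) = 6.
No roots. A degree-2 polynomial over a field with no linear factor is irreducible.

Yes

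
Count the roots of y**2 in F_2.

Write h(y) = y**2.
Evaluate at each of the 2 elements of F_2:
h(0) = 0 → root; h(1) = 1.
Roots: {0}.

1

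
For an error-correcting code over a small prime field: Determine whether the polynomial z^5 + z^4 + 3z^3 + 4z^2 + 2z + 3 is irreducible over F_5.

Write m(z) = z^5 + z^4 + 3z^3 + 4z^2 + 2z + 3.
Check for roots in F_5: m(0) = 3; m(1) = 4; m(2) = 0 → root; m(3) = 0 → root; m(4) = 2.
m(2) = 0, so (z − 2) divides m(z); m is reducible.

No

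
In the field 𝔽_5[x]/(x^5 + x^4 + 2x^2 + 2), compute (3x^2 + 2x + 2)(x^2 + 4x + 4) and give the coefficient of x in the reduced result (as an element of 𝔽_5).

Multiply in 𝔽_5[x]: (3x^2 + 2x + 2)·(x^2 + 4x + 4) = 3x^4 + 4x^3 + 2x^2 + x + 3.
Reduced: 3x^4 + 4x^3 + 2x^2 + x + 3.

1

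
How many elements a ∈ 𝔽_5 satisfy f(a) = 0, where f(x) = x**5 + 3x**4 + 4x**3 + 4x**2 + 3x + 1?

3

Evaluate at each of the 5 elements of 𝔽_5:
f(0) = 1; f(1) = 1; f(2) = 0 → root; f(3) = 0 → root; f(4) = 0 → root.
Roots: {2, 3, 4}.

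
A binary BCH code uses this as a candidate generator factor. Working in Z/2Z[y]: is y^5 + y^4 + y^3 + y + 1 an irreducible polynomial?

Yes

Write h(y) = y^5 + y^4 + y^3 + y + 1.
Check for roots in Z/2Z: h(0) = 1; h(1) = 1.
No roots, so no linear factors.
Monic irreducibles of degree 2 over GF(2): y^2 + y + 1.
None of them divide h (all give nonzero remainder).
No irreducible factor of degree ≤ 2 exists, so h is irreducible over GF(2).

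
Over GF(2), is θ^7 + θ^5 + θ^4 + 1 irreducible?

No

Write h(θ) = θ^7 + θ^5 + θ^4 + 1.
Check for roots in GF(2): h(0) = 1; h(1) = 0 → root.
h(1) = 0, so (θ − 1) divides h(θ); h is reducible.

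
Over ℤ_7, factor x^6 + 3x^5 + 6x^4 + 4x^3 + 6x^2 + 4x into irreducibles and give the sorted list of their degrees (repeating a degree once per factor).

Write f(x) = x^6 + 3x^5 + 6x^4 + 4x^3 + 6x^2 + 4x.
Linear factors from roots: (x), (x + 3).
Complete factorization: f(x) = (x)·(x + 3)·(x^4 + 6x^2 + 6).
Factor degrees with multiplicity: 1 + 1 + 4 = 6.

1, 1, 4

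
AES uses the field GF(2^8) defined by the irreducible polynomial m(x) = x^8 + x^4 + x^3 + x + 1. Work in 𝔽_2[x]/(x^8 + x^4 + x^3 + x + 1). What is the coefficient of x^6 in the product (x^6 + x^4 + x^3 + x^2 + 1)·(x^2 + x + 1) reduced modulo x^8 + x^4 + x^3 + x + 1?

0

Multiply in 𝔽_2[x]: (x^6 + x^4 + x^3 + x^2 + 1)·(x^2 + x + 1) = x^8 + x^7 + x^4 + x + 1.
Reduce using x^8 ≡ x^4 + x^3 + x + 1 (mod x^8 + x^4 + x^3 + x + 1).
Reduced: x^7 + x^3.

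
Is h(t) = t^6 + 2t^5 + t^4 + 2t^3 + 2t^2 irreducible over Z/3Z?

No

Check for roots in Z/3Z: h(0) = 0 → root; h(1) = 2; h(2) = 0 → root.
h(0) = 0, so (t) divides h(t); h is reducible.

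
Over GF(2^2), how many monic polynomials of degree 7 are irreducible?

2340

Gauss's count: N_{4}(7) = (1/7) Σ_{d|7} μ(7/d)·4^d.
Divisors of 7: 1, 7; μ(7/d) for each: -1, 1.
Σ = − 4^1 + 4^7 = 16380.
N = 16380/7 = 2340.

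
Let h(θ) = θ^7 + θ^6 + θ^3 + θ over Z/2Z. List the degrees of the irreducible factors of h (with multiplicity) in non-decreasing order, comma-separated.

Roots in Z/2Z: h(0) = 0 → root; h(1) = 0 → root.
Linear factors from roots: (θ), (θ + 1).
Complete factorization: h(θ) = (θ)·(θ + 1)·(θ^2 + θ + 1)·(θ^3 + θ^2 + 1).
Factor degrees with multiplicity: 1 + 1 + 2 + 3 = 7.

1, 1, 2, 3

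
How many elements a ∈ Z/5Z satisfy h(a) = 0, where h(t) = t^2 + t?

2

Evaluate at each of the 5 elements of Z/5Z:
h(0) = 0 → root; h(1) = 2; h(2) = 1; h(3) = 2; h(4) = 0 → root.
Roots: {0, 4}.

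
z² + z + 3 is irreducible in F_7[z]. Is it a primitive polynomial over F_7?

Yes

Write f(z) = z² + z + 3.
|GF(7^2)^×| = 7^2 − 1 = 48. Prime factorization: 48 = 2^4·3.
f is primitive ⇔ z has order 48 in GF(7)[z]/(f), i.e. z^(48/q) ≠ 1 for each prime q | 48.
z^(24) mod f = 6.
z^(16) mod f = 2.
None equal 1, so z has full order 48; f is primitive.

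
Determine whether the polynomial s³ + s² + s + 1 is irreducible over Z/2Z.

Write h(s) = s³ + s² + s + 1.
Check for roots in Z/2Z: h(0) = 1; h(1) = 0 → root.
h(1) = 0, so (s − 1) divides h(s); h is reducible.

No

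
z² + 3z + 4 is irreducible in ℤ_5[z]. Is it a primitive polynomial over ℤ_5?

Write f(z) = z² + 3z + 4.
|GF(5^2)^×| = 5^2 − 1 = 24. Prime factorization: 24 = 2^3·3.
f is primitive ⇔ z has order 24 in GF(5)[z]/(f), i.e. z^(24/q) ≠ 1 for each prime q | 24.
z^(12) mod f = 1
z^(8) mod f = 3z + 4.
Since z^(12) = 1, the order of z divides 12 < 24; not primitive.

No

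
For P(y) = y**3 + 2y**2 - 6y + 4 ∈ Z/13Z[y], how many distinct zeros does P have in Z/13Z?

2

Evaluate at each of the 13 elements of Z/13Z:
P(0) = 4; P(1) = 1; P(2) = 8; P(3) = 5; P(4) = 11; P(5) = 6; P(6) = 9; P(7) = 0 → root; P(8) = 11; P(9) = 9; P(10) = 0 → root; P(11) = 3; P(12) = 11.
Roots: {7, 10}.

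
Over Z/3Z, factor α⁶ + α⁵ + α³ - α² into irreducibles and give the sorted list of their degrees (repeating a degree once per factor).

Write g(α) = α⁶ + α⁵ + α³ - α².
Roots in Z/3Z: g(0) = 0 → root; g(1) = 2; g(2) = 1.
Linear factors from roots: (α).
Complete factorization: g(α) = (α)^2·(α² + 1)·(α² + α - 1).
Factor degrees with multiplicity: 1 + 1 + 2 + 2 = 6.

1, 1, 2, 2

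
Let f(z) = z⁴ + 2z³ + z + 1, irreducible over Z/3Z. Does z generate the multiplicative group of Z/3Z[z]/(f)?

|GF(3^4)^×| = 3^4 − 1 = 80. Prime factorization: 80 = 2^4·5.
f is primitive ⇔ z has order 80 in GF(3)[z]/(f), i.e. z^(80/q) ≠ 1 for each prime q | 80.
z^(40) mod f = 1
z^(16) mod f = 2z² + 2z + 1.
Since z^(40) = 1, the order of z divides 40 < 80; not primitive.

No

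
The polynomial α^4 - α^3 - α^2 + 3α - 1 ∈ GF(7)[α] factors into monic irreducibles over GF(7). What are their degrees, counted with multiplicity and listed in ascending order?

Write h(α) = α^4 - α^3 - α^2 + 3α - 1.
Complete factorization: h(α) = (α^4 - α^3 - α^2 + 3α - 1).
Factor degrees with multiplicity: 4 = 4.

4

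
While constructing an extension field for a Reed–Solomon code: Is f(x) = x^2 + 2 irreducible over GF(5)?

Check for roots in GF(5): f(0) = 2; f(1) = 3; f(2) = 1; f(3) = 1; f(4) = 3.
No roots. A degree-2 polynomial over a field with no linear factor is irreducible.

Yes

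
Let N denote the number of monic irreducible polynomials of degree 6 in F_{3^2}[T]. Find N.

88440

By the necklace-counting formula, N_9(6) = (1/6) Σ_{d|6} μ(6/d)·9^d.
Divisors of 6: 1, 2, 3, 6; μ(6/d) for each: 1, -1, -1, 1.
Σ = 9^1 − 9^2 − 9^3 + 9^6 = 530640.
N = 530640/6 = 88440.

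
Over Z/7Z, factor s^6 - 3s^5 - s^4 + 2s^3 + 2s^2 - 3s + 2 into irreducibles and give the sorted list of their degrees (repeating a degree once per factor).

Write h(s) = s^6 - 3s^5 - s^4 + 2s^3 + 2s^2 - 3s + 2.
Linear factors from roots: (s - 1), (s - 2).
Complete factorization: h(s) = (s - 2)·(s - 1)·(s^2 + s - 1)·(s^2 - s - 1).
Factor degrees with multiplicity: 1 + 1 + 2 + 2 = 6.

1, 1, 2, 2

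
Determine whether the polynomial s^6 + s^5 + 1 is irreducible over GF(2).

Yes

Write h(s) = s^6 + s^5 + 1.
Check for roots in GF(2): h(0) = 1; h(1) = 1.
No roots, so no linear factors.
Monic irreducibles of degree 2 over GF(2): s^2 + s + 1.
None of them divide h (all give nonzero remainder).
Monic irreducibles of degree 3 over GF(2): s^3 + s + 1, s^3 + s^2 + 1.
None of them divide h (all give nonzero remainder).
No irreducible factor of degree ≤ 3 exists, so h is irreducible over GF(2).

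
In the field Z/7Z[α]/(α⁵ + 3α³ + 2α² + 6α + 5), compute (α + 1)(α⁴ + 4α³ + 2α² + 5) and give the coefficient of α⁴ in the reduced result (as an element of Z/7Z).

Multiply in Z/7Z[α]: (α + 1)·(α⁴ + 4α³ + 2α² + 5) = α⁵ + 5α⁴ + 6α³ + 2α² + 5α + 5.
Reduce using α⁵ ≡ 4α³ + 5α² + α + 2 (mod α⁵ + 3α³ + 2α² + 6α + 5).
Reduced: 5α⁴ + 3α³ + 6α.

5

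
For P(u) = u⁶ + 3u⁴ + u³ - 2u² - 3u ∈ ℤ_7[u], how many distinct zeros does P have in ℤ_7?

2

Evaluate at each of the 7 elements of ℤ_7:
P(0) = 0 → root; P(1) = 0 → root; P(2) = 1; P(3) = 6; P(4) = 5; P(5) = 4; P(6) = 4.
Roots: {0, 1}.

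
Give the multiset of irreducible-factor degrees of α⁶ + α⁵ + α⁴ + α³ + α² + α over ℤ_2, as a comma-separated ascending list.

1, 1, 2, 2

Write g(α) = α⁶ + α⁵ + α⁴ + α³ + α² + α.
Roots in ℤ_2: g(0) = 0 → root; g(1) = 0 → root.
Linear factors from roots: (α), (α + 1).
Complete factorization: g(α) = (α)·(α + 1)·(α² + α + 1)^2.
Factor degrees with multiplicity: 1 + 1 + 2 + 2 = 6.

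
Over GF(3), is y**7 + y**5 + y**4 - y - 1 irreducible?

Yes

Write h(y) = y**7 + y**5 + y**4 - y - 1.
Check for roots in GF(3): h(0) = 2; h(1) = 1; h(2) = 2.
No roots, so no linear factors.
Monic irreducibles of degree 2 over GF(3): y**2 + 1, y**2 + y - 1, y**2 - y - 1.
None of them divide h (all give nonzero remainder).
Degree-3 irreducible divisors: test the 8 monic irreducibles of degree 3 over GF(3).
None of them divide h (all give nonzero remainder).
No irreducible factor of degree ≤ 3 exists, so h is irreducible over GF(3).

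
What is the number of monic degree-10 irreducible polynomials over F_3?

Gauss's count: N_{3}(10) = (1/10) Σ_{d|10} μ(10/d)·3^d.
Divisors of 10: 1, 2, 5, 10; μ(10/d) for each: 1, -1, -1, 1.
Σ = 3^1 − 3^2 − 3^5 + 3^10 = 58800.
N = 58800/10 = 5880.

5880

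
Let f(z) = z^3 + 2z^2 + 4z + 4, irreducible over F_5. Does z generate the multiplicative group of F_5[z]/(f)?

|GF(5^3)^×| = 5^3 − 1 = 124. Prime factorization: 124 = 2^2·31.
f is primitive ⇔ z has order 124 in GF(5)[z]/(f), i.e. z^(124/q) ≠ 1 for each prime q | 124.
z^(62) mod f = 1
z^(4) mod f = 4z + 3.
Since z^(62) = 1, the order of z divides 62 < 124; not primitive.

No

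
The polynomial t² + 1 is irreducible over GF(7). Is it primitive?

No

Write f(t) = t² + 1.
|GF(7^2)^×| = 7^2 − 1 = 48. Prime factorization: 48 = 2^4·3.
f is primitive ⇔ t has order 48 in GF(7)[t]/(f), i.e. t^(48/q) ≠ 1 for each prime q | 48.
t^(24) mod f = 1
t^(16) mod f = 1
Since t^(24) = 1, the order of t divides 24 < 48; not primitive.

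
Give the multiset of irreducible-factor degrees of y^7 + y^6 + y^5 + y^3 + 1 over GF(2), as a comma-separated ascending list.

Write f(y) = y^7 + y^6 + y^5 + y^3 + 1.
Roots in GF(2): f(0) = 1; f(1) = 1.
Complete factorization: f(y) = (y^2 + y + 1)^2·(y^3 + y^2 + 1).
Factor degrees with multiplicity: 2 + 2 + 3 = 7.

2, 2, 3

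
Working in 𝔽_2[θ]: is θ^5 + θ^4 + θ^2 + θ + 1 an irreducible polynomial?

Yes

Write g(θ) = θ^5 + θ^4 + θ^2 + θ + 1.
Check for roots in 𝔽_2: g(0) = 1; g(1) = 1.
No roots, so no linear factors.
Monic irreducibles of degree 2 over GF(2): θ^2 + θ + 1.
None of them divide g (all give nonzero remainder).
No irreducible factor of degree ≤ 2 exists, so g is irreducible over GF(2).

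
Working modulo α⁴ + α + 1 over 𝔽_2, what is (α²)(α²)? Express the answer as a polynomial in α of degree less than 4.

Multiply in 𝔽_2[α]: (α²)·(α²) = α⁴.
Reduce using α⁴ ≡ α + 1 (mod α⁴ + α + 1).
Reduced: α + 1.

α + 1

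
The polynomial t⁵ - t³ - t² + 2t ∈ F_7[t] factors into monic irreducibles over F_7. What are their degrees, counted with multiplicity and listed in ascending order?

1, 1, 3

Write f(t) = t⁵ - t³ - t² + 2t.
Linear factors from roots: (t), (t + 3).
Complete factorization: f(t) = (t)·(t + 3)·(t³ - 3t² + t + 3).
Factor degrees with multiplicity: 1 + 1 + 3 = 5.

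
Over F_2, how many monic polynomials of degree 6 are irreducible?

The number of monic irreducibles of degree 6 over GF(2) is (1/6)·Σ_{d∣6} μ(6/d) 2^d.
Divisors of 6: 1, 2, 3, 6; μ(6/d) for each: 1, -1, -1, 1.
Σ = 2^1 − 2^2 − 2^3 + 2^6 = 54.
N = 54/6 = 9.

9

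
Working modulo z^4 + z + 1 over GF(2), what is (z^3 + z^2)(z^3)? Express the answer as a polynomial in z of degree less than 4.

Multiply in GF(2)[z]: (z^3 + z^2)·(z^3) = z^6 + z^5.
Reduce using z^4 ≡ z + 1 (mod z^4 + z + 1).
Reduced: z^3 + z.

z^3 + z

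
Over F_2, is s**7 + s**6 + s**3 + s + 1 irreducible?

Write g(s) = s**7 + s**6 + s**3 + s + 1.
Check for roots in F_2: g(0) = 1; g(1) = 1.
No roots, so no linear factors.
Monic irreducibles of degree 2 over GF(2): s**2 + s + 1.
None of them divide g (all give nonzero remainder).
Monic irreducibles of degree 3 over GF(2): s**3 + s + 1, s**3 + s**2 + 1.
None of them divide g (all give nonzero remainder).
No irreducible factor of degree ≤ 3 exists, so g is irreducible over GF(2).

Yes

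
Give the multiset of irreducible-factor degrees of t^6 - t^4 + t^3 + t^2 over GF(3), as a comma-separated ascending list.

Write f(t) = t^6 - t^4 + t^3 + t^2.
Roots in GF(3): f(0) = 0 → root; f(1) = 2; f(2) = 0 → root.
Linear factors from roots: (t), (t + 1).
Complete factorization: f(t) = (t + 1)·(t)^2·(t^3 - t^2 + 1).
Factor degrees with multiplicity: 1 + 1 + 1 + 3 = 6.

1, 1, 1, 3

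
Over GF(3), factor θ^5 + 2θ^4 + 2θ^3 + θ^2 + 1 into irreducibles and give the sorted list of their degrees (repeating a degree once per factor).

5

Write h(θ) = θ^5 + 2θ^4 + 2θ^3 + θ^2 + 1.
Roots in GF(3): h(0) = 1; h(1) = 1; h(2) = 1.
Complete factorization: h(θ) = (θ^5 + 2θ^4 + 2θ^3 + θ^2 + 1).
Factor degrees with multiplicity: 5 = 5.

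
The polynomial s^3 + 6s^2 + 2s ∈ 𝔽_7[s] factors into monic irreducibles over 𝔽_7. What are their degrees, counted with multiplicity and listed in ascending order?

1, 1, 1

Write g(s) = s^3 + 6s^2 + 2s.
Linear factors from roots: (s), (s + 3).
Complete factorization: g(s) = (s)·(s + 3)^2.
Factor degrees with multiplicity: 1 + 1 + 1 = 3.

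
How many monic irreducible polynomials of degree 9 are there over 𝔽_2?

By the necklace-counting formula, N_2(9) = (1/9) Σ_{d|9} μ(9/d)·2^d.
Divisors of 9: 1, 3, 9; μ(9/d) for each: 0, -1, 1.
Σ = − 2^3 + 2^9 = 504.
N = 504/9 = 56.

56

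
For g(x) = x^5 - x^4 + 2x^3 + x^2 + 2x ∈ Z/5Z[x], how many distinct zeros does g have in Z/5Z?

Evaluate at each of the 5 elements of Z/5Z:
g(0) = 0 → root; g(1) = 0 → root; g(2) = 0 → root; g(3) = 1; g(4) = 0 → root.
Roots: {0, 1, 2, 4}.

4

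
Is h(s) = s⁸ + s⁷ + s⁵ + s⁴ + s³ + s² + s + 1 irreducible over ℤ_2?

Check for roots in ℤ_2: h(0) = 1; h(1) = 0 → root.
h(1) = 0, so (s − 1) divides h(s); h is reducible.

No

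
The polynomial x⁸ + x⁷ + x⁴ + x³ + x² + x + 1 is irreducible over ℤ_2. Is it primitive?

Write f(x) = x⁸ + x⁷ + x⁴ + x³ + x² + x + 1.
|GF(2^8)^×| = 2^8 − 1 = 255. Prime factorization: 255 = 3·5·17.
f is primitive ⇔ x has order 255 in GF(2)[x]/(f), i.e. x^(255/q) ≠ 1 for each prime q | 255.
x^(85) mod f = x⁷ + x⁶ + x⁵ + x⁴ + x³ + x + 1.
x^(51) mod f = 1
x^(15) mod f = x⁷ + x⁶ + x⁵ + x⁴ + 1.
Since x^(51) = 1, the order of x divides 51 < 255; not primitive.

No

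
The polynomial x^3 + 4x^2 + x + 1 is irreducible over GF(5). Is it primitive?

Write f(x) = x^3 + 4x^2 + x + 1.
|GF(5^3)^×| = 5^3 − 1 = 124. Prime factorization: 124 = 2^2·31.
f is primitive ⇔ x has order 124 in GF(5)[x]/(f), i.e. x^(124/q) ≠ 1 for each prime q | 124.
x^(62) mod f = 1
x^(4) mod f = 3x + 4.
Since x^(62) = 1, the order of x divides 62 < 124; not primitive.

No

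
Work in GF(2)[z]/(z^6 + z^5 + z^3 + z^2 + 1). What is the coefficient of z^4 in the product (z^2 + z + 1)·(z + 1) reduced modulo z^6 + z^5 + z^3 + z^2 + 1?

Multiply in GF(2)[z]: (z^2 + z + 1)·(z + 1) = z^3 + 1.
Reduced: z^3 + 1.

0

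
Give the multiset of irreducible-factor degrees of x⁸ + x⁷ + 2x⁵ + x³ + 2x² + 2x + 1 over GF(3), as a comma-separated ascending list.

Write h(x) = x⁸ + x⁷ + 2x⁵ + x³ + 2x² + 2x + 1.
Roots in GF(3): h(0) = 1; h(1) = 1; h(2) = 1.
Complete factorization: h(x) = (x⁸ + x⁷ + 2x⁵ + x³ + 2x² + 2x + 1).
Factor degrees with multiplicity: 8 = 8.

8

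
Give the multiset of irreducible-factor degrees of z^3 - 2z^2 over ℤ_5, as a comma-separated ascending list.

Write h(z) = z^3 - 2z^2.
Roots in ℤ_5: h(0) = 0 → root; h(1) = 4; h(2) = 0 → root; h(3) = 4; h(4) = 2.
Linear factors from roots: (z), (z - 2).
Complete factorization: h(z) = (z - 2)·(z)^2.
Factor degrees with multiplicity: 1 + 1 + 1 = 3.

1, 1, 1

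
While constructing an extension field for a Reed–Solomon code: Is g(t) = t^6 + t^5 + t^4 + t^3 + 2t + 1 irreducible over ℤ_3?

Yes

Check for roots in ℤ_3: g(0) = 1; g(1) = 1; g(2) = 2.
No roots, so no linear factors.
Monic irreducibles of degree 2 over GF(3): t^2 + 1, t^2 + t + 2, t^2 + 2t + 2.
None of them divide g (all give nonzero remainder).
Degree-3 irreducible divisors: test the 8 monic irreducibles of degree 3 over GF(3).
None of them divide g (all give nonzero remainder).
No irreducible factor of degree ≤ 3 exists, so g is irreducible over GF(3).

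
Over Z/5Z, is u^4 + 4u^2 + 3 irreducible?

No

Write h(u) = u^4 + 4u^2 + 3.
Check for roots in Z/5Z: h(0) = 3; h(1) = 3; h(2) = 0 → root; h(3) = 0 → root; h(4) = 3.
h(2) = 0, so (u − 2) divides h(u); h is reducible.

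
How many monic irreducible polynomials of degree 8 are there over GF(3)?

810

The number of monic irreducibles of degree 8 over GF(3) is (1/8)·Σ_{d∣8} μ(8/d) 3^d.
Divisors of 8: 1, 2, 4, 8; μ(8/d) for each: 0, 0, -1, 1.
Σ = − 3^4 + 3^8 = 6480.
N = 6480/8 = 810.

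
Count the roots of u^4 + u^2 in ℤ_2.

2

Write P(u) = u^4 + u^2.
Evaluate at each of the 2 elements of ℤ_2:
P(0) = 0 → root; P(1) = 0 → root.
Roots: {0, 1}.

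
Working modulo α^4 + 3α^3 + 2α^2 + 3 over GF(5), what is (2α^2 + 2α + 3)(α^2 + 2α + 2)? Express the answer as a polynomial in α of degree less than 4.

Multiply in GF(5)[α]: (2α^2 + 2α + 3)·(α^2 + 2α + 2) = 2α^4 + α^3 + α^2 + 1.
Reduce using α^4 ≡ 2α^3 + 3α^2 + 2 (mod α^4 + 3α^3 + 2α^2 + 3).
Reduced: 2α^2.

2α^2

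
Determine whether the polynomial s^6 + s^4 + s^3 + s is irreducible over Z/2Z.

No

Write h(s) = s^6 + s^4 + s^3 + s.
Check for roots in Z/2Z: h(0) = 0 → root; h(1) = 0 → root.
h(0) = 0, so (s) divides h(s); h is reducible.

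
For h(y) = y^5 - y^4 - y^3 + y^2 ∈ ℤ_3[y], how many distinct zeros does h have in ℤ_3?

3

Evaluate at each of the 3 elements of ℤ_3:
h(0) = 0 → root; h(1) = 0 → root; h(2) = 0 → root.
Roots: {0, 1, 2}.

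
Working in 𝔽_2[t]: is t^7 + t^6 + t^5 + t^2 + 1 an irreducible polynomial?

Yes

Write g(t) = t^7 + t^6 + t^5 + t^2 + 1.
Check for roots in 𝔽_2: g(0) = 1; g(1) = 1.
No roots, so no linear factors.
Monic irreducibles of degree 2 over GF(2): t^2 + t + 1.
None of them divide g (all give nonzero remainder).
Monic irreducibles of degree 3 over GF(2): t^3 + t + 1, t^3 + t^2 + 1.
None of them divide g (all give nonzero remainder).
No irreducible factor of degree ≤ 3 exists, so g is irreducible over GF(2).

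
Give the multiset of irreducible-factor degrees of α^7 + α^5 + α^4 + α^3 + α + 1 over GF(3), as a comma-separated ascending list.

1, 2, 2, 2

Write g(α) = α^7 + α^5 + α^4 + α^3 + α + 1.
Roots in GF(3): g(0) = 1; g(1) = 0 → root; g(2) = 1.
Linear factors from roots: (α - 1).
Complete factorization: g(α) = (α - 1)·(α^2 - α - 1)·(α^2 + α - 1)^2.
Factor degrees with multiplicity: 1 + 2 + 2 + 2 = 7.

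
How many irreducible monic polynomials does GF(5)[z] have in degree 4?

The number of monic irreducibles of degree 4 over GF(5) is (1/4)·Σ_{d∣4} μ(4/d) 5^d.
Divisors of 4: 1, 2, 4; μ(4/d) for each: 0, -1, 1.
Σ = − 5^2 + 5^4 = 600.
N = 600/4 = 150.

150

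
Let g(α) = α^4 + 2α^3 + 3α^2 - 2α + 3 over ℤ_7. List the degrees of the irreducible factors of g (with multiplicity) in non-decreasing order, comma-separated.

1, 1, 1, 1

Linear factors from roots: (α - 1), (α + 3), (α + 1).
Complete factorization: g(α) = (α + 1)·(α + 3)·(α - 1)^2.
Factor degrees with multiplicity: 1 + 1 + 1 + 1 = 4.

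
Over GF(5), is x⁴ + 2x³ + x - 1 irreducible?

Yes

Write g(x) = x⁴ + 2x³ + x - 1.
Check for roots in GF(5): g(0) = 4; g(1) = 3; g(2) = 3; g(3) = 2; g(4) = 2.
No roots, so no linear factors.
Degree-2 irreducible divisors: test the 10 monic irreducibles of degree 2 over GF(5).
None of them divide g (all give nonzero remainder).
No irreducible factor of degree ≤ 2 exists, so g is irreducible over GF(5).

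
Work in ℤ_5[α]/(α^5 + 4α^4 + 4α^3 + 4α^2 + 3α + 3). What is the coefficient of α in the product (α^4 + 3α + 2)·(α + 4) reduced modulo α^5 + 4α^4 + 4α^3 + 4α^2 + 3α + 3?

Multiply in ℤ_5[α]: (α^4 + 3α + 2)·(α + 4) = α^5 + 4α^4 + 3α^2 + 4α + 3.
Reduce using α^5 ≡ α^4 + α^3 + α^2 + 2α + 2 (mod α^5 + 4α^4 + 4α^3 + 4α^2 + 3α + 3).
Reduced: α^3 + 4α^2 + α.

1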